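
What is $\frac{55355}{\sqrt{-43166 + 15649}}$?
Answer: $- \frac{55355 i \sqrt{27517}}{27517} \approx - 333.7 i$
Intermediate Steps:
$\frac{55355}{\sqrt{-43166 + 15649}} = \frac{55355}{\sqrt{-27517}} = \frac{55355}{i \sqrt{27517}} = 55355 \left(- \frac{i \sqrt{27517}}{27517}\right) = - \frac{55355 i \sqrt{27517}}{27517}$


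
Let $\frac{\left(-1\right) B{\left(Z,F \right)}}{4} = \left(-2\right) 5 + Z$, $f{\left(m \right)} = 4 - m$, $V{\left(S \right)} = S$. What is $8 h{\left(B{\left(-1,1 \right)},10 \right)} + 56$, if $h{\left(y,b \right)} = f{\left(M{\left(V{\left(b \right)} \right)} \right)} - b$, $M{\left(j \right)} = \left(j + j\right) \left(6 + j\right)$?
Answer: $-2552$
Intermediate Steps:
$M{\left(j \right)} = 2 j \left(6 + j\right)$
$B{\left(Z,F \right)} = 40 - 4 Z$ ($B{\left(Z,F \right)} = - 4 \left(\left(-2\right) 5 + Z\right) = - 4 \left(-10 + Z\right) = 40 - 4 Z$)
$h{\left(y,b \right)} = 4 - b - 2 b \left(6 + b\right)$ ($h{\left(y,b \right)} = \left(4 - 2 b \left(6 + b\right)\right) - b = 4 - b - 2 b \left(6 + b\right)$)
$8 h{\left(B{\left(-1,1 \right)},10 \right)} + 56 = 8 \left(4 - 10 - 20 \left(6 + 10\right)\right) + 56 = 8 \left(4 - 10 - 20 \cdot 16\right) + 56 = 8 \left(4 - 10 - 320\right) + 56 = 8 \left(-326\right) + 56 = -2608 + 56 = -2552$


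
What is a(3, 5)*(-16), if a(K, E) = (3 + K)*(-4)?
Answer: 384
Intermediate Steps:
a(K, E) = -12 - 4*K
a(3, 5)*(-16) = (-12 - 4*3)*(-16) = (-12 - 12)*(-16) = -24*(-16) = 384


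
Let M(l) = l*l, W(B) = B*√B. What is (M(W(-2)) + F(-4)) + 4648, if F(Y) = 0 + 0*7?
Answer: 4640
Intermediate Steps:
W(B) = B^(3/2)
M(l) = l²
F(Y) = 0 (F(Y) = 0 + 0 = 0)
(M(W(-2)) + F(-4)) + 4648 = (((-2)^(3/2))² + 0) + 4648 = ((-2*I*√2)² + 0) + 4648 = (-8 + 0) + 4648 = -8 + 4648 = 4640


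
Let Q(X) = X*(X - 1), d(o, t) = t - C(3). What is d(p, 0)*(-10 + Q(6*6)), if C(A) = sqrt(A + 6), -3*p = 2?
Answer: -3750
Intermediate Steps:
p = -2/3 (p = -1/3*2 = -2/3 ≈ -0.66667)
C(A) = sqrt(6 + A)
d(o, t) = -3 + t (d(o, t) = t - sqrt(6 + 3) = t - sqrt(9) = t - 1*3 = t - 3 = -3 + t)
Q(X) = X*(-1 + X)
d(p, 0)*(-10 + Q(6*6)) = (-3 + 0)*(-10 + (6*6)*(-1 + 6*6)) = -3*(-10 + 36*(-1 + 36)) = -3*(-10 + 36*35) = -3*(-10 + 1260) = -3*1250 = -3750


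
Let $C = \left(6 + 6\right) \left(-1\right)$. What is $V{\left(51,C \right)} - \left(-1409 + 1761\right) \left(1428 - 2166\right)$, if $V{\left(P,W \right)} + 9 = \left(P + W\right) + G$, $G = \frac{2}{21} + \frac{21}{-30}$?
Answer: $\frac{54559133}{210} \approx 2.5981 \cdot 10^{5}$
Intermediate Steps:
$C = -12$ ($C = 12 \left(-1\right) = -12$)
$G = - \frac{127}{210}$ ($G = 2 \cdot \frac{1}{21} + 21 \left(- \frac{1}{30}\right) = \frac{2}{21} - \frac{7}{10} = - \frac{127}{210} \approx -0.60476$)
$V{\left(P,W \right)} = - \frac{2017}{210} + P + W$ ($V{\left(P,W \right)} = -9 - \left(\frac{127}{210} - P - W\right) = -9 + \left(- \frac{127}{210} + P + W\right) = - \frac{2017}{210} + P + W$)
$V{\left(51,C \right)} - \left(-1409 + 1761\right) \left(1428 - 2166\right) = \left(- \frac{2017}{210} + 51 - 12\right) - \left(-1409 + 1761\right) \left(1428 - 2166\right) = \frac{6173}{210} - 352 \left(-738\right) = \frac{6173}{210} - -259776 = \frac{6173}{210} + 259776 = \frac{54559133}{210}$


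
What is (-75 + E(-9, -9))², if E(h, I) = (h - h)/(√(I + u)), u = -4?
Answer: 5625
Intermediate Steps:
E(h, I) = 0 (E(h, I) = (h - h)/(√(I - 4)) = 0/(√(-4 + I)) = 0/√(-4 + I) = 0)
(-75 + E(-9, -9))² = (-75 + 0)² = (-75)² = 5625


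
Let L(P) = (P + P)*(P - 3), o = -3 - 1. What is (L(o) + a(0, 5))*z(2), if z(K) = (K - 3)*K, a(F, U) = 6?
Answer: -124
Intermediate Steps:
o = -4
z(K) = K*(-3 + K) (z(K) = (-3 + K)*K = K*(-3 + K))
L(P) = 2*P*(-3 + P) (L(P) = (2*P)*(-3 + P) = 2*P*(-3 + P))
(L(o) + a(0, 5))*z(2) = (2*(-4)*(-3 - 4) + 6)*(2*(-3 + 2)) = (2*(-4)*(-7) + 6)*(2*(-1)) = (56 + 6)*(-2) = 62*(-2) = -124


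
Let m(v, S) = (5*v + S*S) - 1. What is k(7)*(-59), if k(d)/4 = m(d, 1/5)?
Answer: -200836/25 ≈ -8033.4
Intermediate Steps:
m(v, S) = -1 + S² + 5*v (m(v, S) = (5*v + S²) - 1 = (S² + 5*v) - 1 = -1 + S² + 5*v)
k(d) = -96/25 + 20*d (k(d) = 4*(-1 + (1/5)² + 5*d) = 4*(-1 + (⅕)² + 5*d) = 4*(-1 + 1/25 + 5*d) = 4*(-24/25 + 5*d) = -96/25 + 20*d)
k(7)*(-59) = (-96/25 + 20*7)*(-59) = (-96/25 + 140)*(-59) = (3404/25)*(-59) = -200836/25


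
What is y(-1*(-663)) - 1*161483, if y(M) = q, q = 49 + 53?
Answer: -161381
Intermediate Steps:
q = 102
y(M) = 102
y(-1*(-663)) - 1*161483 = 102 - 1*161483 = 102 - 161483 = -161381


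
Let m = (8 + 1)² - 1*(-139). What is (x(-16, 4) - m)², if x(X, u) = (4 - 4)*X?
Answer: 48400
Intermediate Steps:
m = 220 (m = 9² + 139 = 81 + 139 = 220)
x(X, u) = 0 (x(X, u) = 0*X = 0)
(x(-16, 4) - m)² = (0 - 1*220)² = (0 - 220)² = (-220)² = 48400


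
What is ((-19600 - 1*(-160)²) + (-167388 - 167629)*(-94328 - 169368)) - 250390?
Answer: 88342347242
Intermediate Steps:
((-19600 - 1*(-160)²) + (-167388 - 167629)*(-94328 - 169368)) - 250390 = ((-19600 - 1*25600) - 335017*(-263696)) - 250390 = ((-19600 - 25600) + 88342642832) - 250390 = (-45200 + 88342642832) - 250390 = 88342597632 - 250390 = 88342347242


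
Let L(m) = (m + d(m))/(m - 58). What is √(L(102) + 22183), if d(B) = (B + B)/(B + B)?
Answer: √10737705/22 ≈ 148.95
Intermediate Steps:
d(B) = 1 (d(B) = (2*B)/((2*B)) = (2*B)*(1/(2*B)) = 1)
L(m) = (1 + m)/(-58 + m) (L(m) = (m + 1)/(m - 58) = (1 + m)/(-58 + m))
√(L(102) + 22183) = √((1 + 102)/(-58 + 102) + 22183) = √(103/44 + 22183) = √(976155/44) = √10737705/22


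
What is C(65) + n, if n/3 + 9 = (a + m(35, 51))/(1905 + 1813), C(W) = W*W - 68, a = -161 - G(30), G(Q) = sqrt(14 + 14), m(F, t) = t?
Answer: 697955/169 - 3*sqrt(7)/1859 ≈ 4129.9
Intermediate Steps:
G(Q) = 2*sqrt(7) (G(Q) = sqrt(28) = 2*sqrt(7))
a = -161 - 2*sqrt(7) ≈ -166.29
C(W) = -68 + W**2 (C(W) = W**2 - 68 = -68 + W**2)
n = -4578/169 - 3*sqrt(7)/1859 (n = -27 + 3*(((-161 - 2*sqrt(7)) + 51)/(1905 + 1813)) = -27 + 3*((-110 - 2*sqrt(7))/3718) = -27 + 3*((-110 - 2*sqrt(7))*(1/3718)) = -27 + 3*(-5/169 - sqrt(7)/1859) = -27 + (-15/169 - 3*sqrt(7)/1859) = -4578/169 - 3*sqrt(7)/1859 ≈ -27.093)
C(65) + n = (-68 + 65**2) + (-4578/169 - 3*sqrt(7)/1859) = (-68 + 4225) + (-4578/169 - 3*sqrt(7)/1859) = 4157 + (-4578/169 - 3*sqrt(7)/1859) = 697955/169 - 3*sqrt(7)/1859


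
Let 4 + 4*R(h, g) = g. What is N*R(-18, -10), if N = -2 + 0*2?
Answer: 7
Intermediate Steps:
R(h, g) = -1 + g/4
N = -2 (N = -2 + 0 = -2)
N*R(-18, -10) = -2*(-1 + (¼)*(-10)) = -2*(-1 - 5/2) = -2*(-7/2) = 7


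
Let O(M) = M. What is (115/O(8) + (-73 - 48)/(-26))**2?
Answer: 3916441/10816 ≈ 362.10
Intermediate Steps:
(115/O(8) + (-73 - 48)/(-26))**2 = (115/8 + (-73 - 48)/(-26))**2 = (115*(1/8) - 121*(-1/26))**2 = (115/8 + 121/26)**2 = (1979/104)**2 = 3916441/10816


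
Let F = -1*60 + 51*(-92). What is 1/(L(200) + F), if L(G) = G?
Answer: -1/4552 ≈ -0.00021968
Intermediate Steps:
F = -4752 (F = -60 - 4692 = -4752)
1/(L(200) + F) = 1/(200 - 4752) = 1/(-4552) = -1/4552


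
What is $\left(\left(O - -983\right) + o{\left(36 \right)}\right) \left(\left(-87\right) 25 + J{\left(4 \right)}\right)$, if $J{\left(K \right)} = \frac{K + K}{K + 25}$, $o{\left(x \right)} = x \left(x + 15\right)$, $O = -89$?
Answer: $- \frac{172172910}{29} \approx -5.937 \cdot 10^{6}$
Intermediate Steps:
$o{\left(x \right)} = x \left(15 + x\right)$
$J{\left(K \right)} = \frac{2 K}{25 + K}$
$\left(\left(O - -983\right) + o{\left(36 \right)}\right) \left(\left(-87\right) 25 + J{\left(4 \right)}\right) = \left(\left(-89 - -983\right) + 36 \left(15 + 36\right)\right) \left(\left(-87\right) 25 + 2 \cdot 4 \frac{1}{25 + 4}\right) = \left(\left(-89 + 983\right) + 36 \cdot 51\right) \left(-2175 + 2 \cdot 4 \cdot \frac{1}{29}\right) = \left(894 + 1836\right) \left(-2175 + 2 \cdot 4 \cdot \frac{1}{29}\right) = 2730 \left(-2175 + \frac{8}{29}\right) = 2730 \left(- \frac{63067}{29}\right) = - \frac{172172910}{29}$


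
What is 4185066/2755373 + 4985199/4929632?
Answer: 34366917999939/13582974912736 ≈ 2.5301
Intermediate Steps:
4185066/2755373 + 4985199/4929632 = 34366917999939/13582974912736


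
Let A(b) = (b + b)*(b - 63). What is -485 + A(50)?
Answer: -1785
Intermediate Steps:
A(b) = 2*b*(-63 + b) (A(b) = (2*b)*(-63 + b) = 2*b*(-63 + b))
-485 + A(50) = -485 + 2*50*(-63 + 50) = -485 + 2*50*(-13) = -485 - 1300 = -1785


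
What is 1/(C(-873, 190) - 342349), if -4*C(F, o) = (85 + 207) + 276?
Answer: -1/342491 ≈ -2.9198e-6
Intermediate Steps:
C(F, o) = -142 (C(F, o) = -((85 + 207) + 276)/4 = -(292 + 276)/4 = -1/4*568 = -142)
1/(C(-873, 190) - 342349) = 1/(-142 - 342349) = 1/(-342491) = -1/342491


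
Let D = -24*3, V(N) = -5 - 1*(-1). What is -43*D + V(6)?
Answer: 3092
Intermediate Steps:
V(N) = -4 (V(N) = -5 + 1 = -4)
D = -72
-43*D + V(6) = -43*(-72) - 4 = 3096 - 4 = 3092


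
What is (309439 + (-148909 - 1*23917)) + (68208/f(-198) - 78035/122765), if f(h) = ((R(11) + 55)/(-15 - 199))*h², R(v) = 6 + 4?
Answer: 712260487704682/5213952315 ≈ 1.3661e+5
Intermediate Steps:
R(v) = 10
f(h) = -65*h²/214 (f(h) = ((10 + 55)/(-15 - 199))*h² = (65/(-214))*h² = (65*(-1/214))*h² = -65*h²/214)
(309439 + (-148909 - 1*23917)) + (68208/f(-198) - 78035/122765) = (309439 + (-148909 - 1*23917)) + (68208/((-65/214*(-198)²)) - 78035/122765) = (309439 + (-148909 - 23917)) + (68208/((-65/214*39204)) - 78035*1/122765) = (309439 - 172826) + (68208/(-1274130/107) - 15607/24553) = 136613 + (68208*(-107/1274130) - 15607/24553) = 136613 + (-1216376/212355 - 15607/24553) = 136613 - 33179904413/5213952315 = 712260487704682/5213952315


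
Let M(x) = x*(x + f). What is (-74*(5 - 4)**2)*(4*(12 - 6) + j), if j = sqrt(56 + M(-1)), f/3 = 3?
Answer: -1776 - 296*sqrt(3) ≈ -2288.7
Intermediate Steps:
f = 9 (f = 3*3 = 9)
M(x) = x*(9 + x) (M(x) = x*(x + 9) = x*(9 + x))
j = 4*sqrt(3) (j = sqrt(56 - (9 - 1)) = sqrt(56 - 1*8) = sqrt(56 - 8) = sqrt(48) = 4*sqrt(3) ≈ 6.9282)
(-74*(5 - 4)**2)*(4*(12 - 6) + j) = (-74*(5 - 4)**2)*(4*(12 - 6) + 4*sqrt(3)) = (-74*1**2)*(4*6 + 4*sqrt(3)) = (-74*1)*(24 + 4*sqrt(3)) = -74*(24 + 4*sqrt(3)) = -1776 - 296*sqrt(3)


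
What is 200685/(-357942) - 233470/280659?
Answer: -46630923385/33486547926 ≈ -1.3925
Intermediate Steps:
200685/(-357942) - 233470/280659 = 200685*(-1/357942) - 233470*1/280659 = -66895/119314 - 233470/280659 = -46630923385/33486547926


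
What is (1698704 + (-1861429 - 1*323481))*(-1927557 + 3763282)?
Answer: -892540509350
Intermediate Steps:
(1698704 + (-1861429 - 1*323481))*(-1927557 + 3763282) = (1698704 + (-1861429 - 323481))*1835725 = (1698704 - 2184910)*1835725 = -486206*1835725 = -892540509350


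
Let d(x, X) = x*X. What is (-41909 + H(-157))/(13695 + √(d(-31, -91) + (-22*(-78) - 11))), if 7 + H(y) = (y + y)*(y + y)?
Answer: 776232600/187548499 - 56680*√4526/187548499 ≈ 4.1185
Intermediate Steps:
d(x, X) = X*x
H(y) = -7 + 4*y² (H(y) = -7 + (y + y)*(y + y) = -7 + (2*y)*(2*y) = -7 + 4*y²)
(-41909 + H(-157))/(13695 + √(d(-31, -91) + (-22*(-78) - 11))) = (-41909 + (-7 + 4*(-157)²))/(13695 + √(-91*(-31) + (-22*(-78) - 11))) = (-41909 + (-7 + 4*24649))/(13695 + √(2821 + (1716 - 11))) = (-41909 + (-7 + 98596))/(13695 + √(2821 + 1705)) = (-41909 + 98589)/(13695 + √4526) = 56680/(13695 + √4526)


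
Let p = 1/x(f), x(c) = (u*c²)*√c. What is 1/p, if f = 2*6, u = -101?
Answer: -29088*√3 ≈ -50382.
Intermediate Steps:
f = 12
x(c) = -101*c^(5/2) (x(c) = (-101*c²)*√c = -101*c^(5/2))
p = -√3/87264 (p = 1/(-29088*√3) = -√3/87264 ≈ -1.9848e-5)
1/p = 1/(-√3/87264) = -29088*√3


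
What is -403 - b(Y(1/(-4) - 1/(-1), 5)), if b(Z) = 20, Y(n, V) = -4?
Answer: -423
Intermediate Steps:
-403 - b(Y(1/(-4) - 1/(-1), 5)) = -403 - 1*20 = -403 - 20 = -423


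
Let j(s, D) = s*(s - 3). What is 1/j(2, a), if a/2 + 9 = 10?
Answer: -½ ≈ -0.50000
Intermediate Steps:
a = 2 (a = -18 + 2*10 = -18 + 20 = 2)
j(s, D) = s*(-3 + s)
1/j(2, a) = 1/(2*(-3 + 2)) = 1/(2*(-1)) = 1/(-2) = -½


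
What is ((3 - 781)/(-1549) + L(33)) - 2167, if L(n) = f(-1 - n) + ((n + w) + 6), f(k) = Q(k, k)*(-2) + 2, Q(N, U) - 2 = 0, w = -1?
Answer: -3300141/1549 ≈ -2130.5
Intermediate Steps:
Q(N, U) = 2 (Q(N, U) = 2 + 0 = 2)
f(k) = -2 (f(k) = 2*(-2) + 2 = -4 + 2 = -2)
L(n) = 3 + n (L(n) = -2 + ((n - 1) + 6) = -2 + ((-1 + n) + 6) = -2 + (5 + n) = 3 + n)
((3 - 781)/(-1549) + L(33)) - 2167 = ((3 - 781)/(-1549) + (3 + 33)) - 2167 = (-778*(-1/1549) + 36) - 2167 = (778/1549 + 36) - 2167 = 56542/1549 - 2167 = -3300141/1549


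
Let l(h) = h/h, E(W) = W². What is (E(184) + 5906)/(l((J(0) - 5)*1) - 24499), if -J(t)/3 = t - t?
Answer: -2209/1361 ≈ -1.6231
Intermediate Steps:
J(t) = 0 (J(t) = -3*(t - t) = -3*0 = 0)
l(h) = 1
(E(184) + 5906)/(l((J(0) - 5)*1) - 24499) = (184² + 5906)/(1 - 24499) = (33856 + 5906)/(-24498) = 39762*(-1/24498) = -2209/1361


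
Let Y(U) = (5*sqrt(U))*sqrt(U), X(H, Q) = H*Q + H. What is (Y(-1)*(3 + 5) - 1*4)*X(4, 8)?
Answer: -1584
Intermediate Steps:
X(H, Q) = H + H*Q
Y(U) = 5*U
(Y(-1)*(3 + 5) - 1*4)*X(4, 8) = ((5*(-1))*(3 + 5) - 1*4)*(4*(1 + 8)) = (-5*8 - 4)*(4*9) = (-40 - 4)*36 = -44*36 = -1584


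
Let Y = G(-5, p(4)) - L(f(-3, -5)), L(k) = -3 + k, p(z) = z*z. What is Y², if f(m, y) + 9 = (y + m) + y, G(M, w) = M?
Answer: 400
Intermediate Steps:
p(z) = z²
f(m, y) = -9 + m + 2*y (f(m, y) = -9 + ((y + m) + y) = -9 + ((m + y) + y) = -9 + (m + 2*y) = -9 + m + 2*y)
Y = 20 (Y = -5 - (-3 + (-9 - 3 + 2*(-5))) = -5 - (-3 + (-9 - 3 - 10)) = -5 - (-3 - 22) = -5 - 1*(-25) = -5 + 25 = 20)
Y² = 20² = 400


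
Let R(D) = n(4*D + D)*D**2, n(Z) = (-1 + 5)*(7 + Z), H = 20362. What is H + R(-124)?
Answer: -37681590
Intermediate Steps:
n(Z) = 28 + 4*Z (n(Z) = 4*(7 + Z) = 28 + 4*Z)
R(D) = D**2*(28 + 20*D) (R(D) = (28 + 4*(4*D + D))*D**2 = (28 + 4*(5*D))*D**2 = (28 + 20*D)*D**2 = D**2*(28 + 20*D))
H + R(-124) = 20362 + (-124)**2*(28 + 20*(-124)) = 20362 + 15376*(28 - 2480) = 20362 + 15376*(-2452) = 20362 - 37701952 = -37681590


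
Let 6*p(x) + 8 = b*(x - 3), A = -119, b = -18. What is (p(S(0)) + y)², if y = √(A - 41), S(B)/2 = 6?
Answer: 5785/9 - 680*I*√10/3 ≈ 642.78 - 716.78*I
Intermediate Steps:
S(B) = 12 (S(B) = 2*6 = 12)
p(x) = 23/3 - 3*x (p(x) = -4/3 + (-18*(x - 3))/6 = -4/3 + (-18*(-3 + x))/6 = -4/3 + (54 - 18*x)/6 = -4/3 + (9 - 3*x) = 23/3 - 3*x)
y = 4*I*√10 (y = √(-119 - 41) = √(-160) = 4*I*√10 ≈ 12.649*I)
(p(S(0)) + y)² = ((23/3 - 3*12) + 4*I*√10)² = ((23/3 - 36) + 4*I*√10)² = (-85/3 + 4*I*√10)²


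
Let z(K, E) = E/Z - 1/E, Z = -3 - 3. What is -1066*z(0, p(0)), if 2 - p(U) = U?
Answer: 2665/3 ≈ 888.33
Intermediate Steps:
p(U) = 2 - U
Z = -6
z(K, E) = -1/E - E/6 (z(K, E) = E/(-6) - 1/E = E*(-⅙) - 1/E = -E/6 - 1/E = -1/E - E/6)
-1066*z(0, p(0)) = -1066*(-1/(2 - 1*0) - (2 - 1*0)/6) = -1066*(-1/(2 + 0) - (2 + 0)/6) = -1066*(-1/2 - ⅙*2) = -1066*(-1*½ - ⅓) = -1066*(-½ - ⅓) = -1066*(-⅚) = 2665/3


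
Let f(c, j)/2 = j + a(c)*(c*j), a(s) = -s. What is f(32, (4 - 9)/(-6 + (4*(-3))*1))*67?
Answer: -114235/3 ≈ -38078.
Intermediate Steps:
f(c, j) = 2*j - 2*j*c**2 (f(c, j) = 2*(j + (-c)*(c*j)) = 2*(j - j*c**2) = 2*j - 2*j*c**2)
f(32, (4 - 9)/(-6 + (4*(-3))*1))*67 = (2*((4 - 9)/(-6 + (4*(-3))*1))*(1 - 1*32**2))*67 = (2*(-5/(-6 - 12*1))*(1 - 1*1024))*67 = (2*(-5/(-6 - 12))*(1 - 1024))*67 = (2*(-5/(-18))*(-1023))*67 = (2*(-5*(-1/18))*(-1023))*67 = (2*(5/18)*(-1023))*67 = -1705/3*67 = -114235/3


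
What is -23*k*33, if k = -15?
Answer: 11385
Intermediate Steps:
-23*k*33 = -23*(-15)*33 = 345*33 = 11385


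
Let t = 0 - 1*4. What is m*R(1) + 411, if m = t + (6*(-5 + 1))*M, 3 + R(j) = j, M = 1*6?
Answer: 707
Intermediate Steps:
M = 6
R(j) = -3 + j
t = -4 (t = 0 - 4 = -4)
m = -148 (m = -4 + (6*(-5 + 1))*6 = -4 + (6*(-4))*6 = -4 - 24*6 = -4 - 144 = -148)
m*R(1) + 411 = -148*(-3 + 1) + 411 = -148*(-2) + 411 = 296 + 411 = 707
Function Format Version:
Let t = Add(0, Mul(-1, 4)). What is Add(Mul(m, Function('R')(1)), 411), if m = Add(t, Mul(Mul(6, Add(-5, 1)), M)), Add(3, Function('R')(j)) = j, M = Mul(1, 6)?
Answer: 707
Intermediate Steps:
M = 6
Function('R')(j) = Add(-3, j)
t = -4 (t = Add(0, -4) = -4)
m = -148 (m = Add(-4, Mul(Mul(6, Add(-5, 1)), 6)) = Add(-4, Mul(Mul(6, -4), 6)) = Add(-4, Mul(-24, 6)) = Add(-4, -144) = -148)
Add(Mul(m, Function('R')(1)), 411) = Add(Mul(-148, Add(-3, 1)), 411) = Add(Mul(-148, -2), 411) = Add(296, 411) = 707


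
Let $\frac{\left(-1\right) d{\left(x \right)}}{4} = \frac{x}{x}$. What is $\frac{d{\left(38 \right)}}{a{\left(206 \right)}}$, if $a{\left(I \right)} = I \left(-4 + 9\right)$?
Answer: $- \frac{2}{515} \approx -0.0038835$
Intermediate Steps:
$d{\left(x \right)} = -4$ ($d{\left(x \right)} = - 4 \frac{x}{x} = \left(-4\right) 1 = -4$)
$a{\left(I \right)} = 5 I$ ($a{\left(I \right)} = I 5 = 5 I$)
$\frac{d{\left(38 \right)}}{a{\left(206 \right)}} = - \frac{4}{5 \cdot 206} = - \frac{4}{1030} = \left(-4\right) \frac{1}{1030} = - \frac{2}{515}$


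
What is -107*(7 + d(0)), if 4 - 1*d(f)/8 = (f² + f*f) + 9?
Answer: 3531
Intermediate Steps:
d(f) = -40 - 16*f² (d(f) = 32 - 8*((f² + f*f) + 9) = 32 - 8*((f² + f²) + 9) = 32 - 8*(2*f² + 9) = 32 - 8*(9 + 2*f²) = 32 + (-72 - 16*f²) = -40 - 16*f²)
-107*(7 + d(0)) = -107*(7 + (-40 - 16*0²)) = -107*(7 + (-40 - 16*0)) = -107*(7 + (-40 + 0)) = -107*(7 - 40) = -107*(-33) = 3531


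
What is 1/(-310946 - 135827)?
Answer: -1/446773 ≈ -2.2383e-6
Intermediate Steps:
1/(-310946 - 135827) = 1/(-446773) = -1/446773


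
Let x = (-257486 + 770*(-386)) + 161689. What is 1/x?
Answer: -1/393017 ≈ -2.5444e-6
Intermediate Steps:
x = -393017 (x = (-257486 - 297220) + 161689 = -554706 + 161689 = -393017)
1/x = 1/(-393017) = -1/393017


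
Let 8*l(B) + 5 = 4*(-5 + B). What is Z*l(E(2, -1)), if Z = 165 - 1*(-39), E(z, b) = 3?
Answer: -663/2 ≈ -331.50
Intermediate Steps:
Z = 204 (Z = 165 + 39 = 204)
l(B) = -25/8 + B/2 (l(B) = -5/8 + (4*(-5 + B))/8 = -5/8 + (-20 + 4*B)/8 = -5/8 + (-5/2 + B/2) = -25/8 + B/2)
Z*l(E(2, -1)) = 204*(-25/8 + (½)*3) = 204*(-25/8 + 3/2) = 204*(-13/8) = -663/2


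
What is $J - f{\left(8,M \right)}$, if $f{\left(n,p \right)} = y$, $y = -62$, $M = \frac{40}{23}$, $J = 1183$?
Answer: $1245$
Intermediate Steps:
$M = \frac{40}{23}$ ($M = 40 \cdot \frac{1}{23} = \frac{40}{23} \approx 1.7391$)
$f{\left(n,p \right)} = -62$
$J - f{\left(8,M \right)} = 1183 - -62 = 1183 + 62 = 1245$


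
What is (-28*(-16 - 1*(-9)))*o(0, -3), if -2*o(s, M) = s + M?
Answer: 294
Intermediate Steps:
o(s, M) = -M/2 - s/2 (o(s, M) = -(s + M)/2 = -(M + s)/2 = -M/2 - s/2)
(-28*(-16 - 1*(-9)))*o(0, -3) = (-28*(-16 - 1*(-9)))*(-1/2*(-3) - 1/2*0) = (-28*(-16 + 9))*(3/2 + 0) = -28*(-7)*(3/2) = 196*(3/2) = 294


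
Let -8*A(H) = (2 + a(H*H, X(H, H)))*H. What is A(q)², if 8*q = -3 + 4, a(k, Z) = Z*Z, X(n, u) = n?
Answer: 16641/16777216 ≈ 0.00099188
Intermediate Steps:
a(k, Z) = Z²
q = ⅛ (q = (-3 + 4)/8 = (⅛)*1 = ⅛ ≈ 0.12500)
A(H) = -H*(2 + H²)/8 (A(H) = -(2 + H²)*H/8 = -H*(2 + H²)/8)
A(q)² = (-⅛*⅛*(2 + (⅛)²))² = (-⅛*⅛*(2 + 1/64))² = (-⅛*⅛*129/64)² = (-129/4096)² = 16641/16777216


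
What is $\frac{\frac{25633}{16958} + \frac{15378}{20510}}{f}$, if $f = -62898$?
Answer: $- \frac{393256477}{10938232032420} \approx -3.5952 \cdot 10^{-5}$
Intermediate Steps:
$\frac{\frac{25633}{16958} + \frac{15378}{20510}}{f} = \frac{\frac{25633}{16958} + \frac{15378}{20510}}{-62898} = \left(25633 \cdot \frac{1}{16958} + 15378 \cdot \frac{1}{20510}\right) \left(- \frac{1}{62898}\right) = \left(\frac{25633}{16958} + \frac{7689}{10255}\right) \left(- \frac{1}{62898}\right) = \frac{393256477}{173904290} \left(- \frac{1}{62898}\right) = - \frac{393256477}{10938232032420}$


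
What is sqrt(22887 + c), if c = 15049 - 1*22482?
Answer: sqrt(15454) ≈ 124.31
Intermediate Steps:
c = -7433 (c = 15049 - 22482 = -7433)
sqrt(22887 + c) = sqrt(22887 - 7433) = sqrt(15454)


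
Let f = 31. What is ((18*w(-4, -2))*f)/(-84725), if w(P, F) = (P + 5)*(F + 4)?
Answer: -1116/84725 ≈ -0.013172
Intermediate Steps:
w(P, F) = (4 + F)*(5 + P) (w(P, F) = (5 + P)*(4 + F) = (4 + F)*(5 + P))
((18*w(-4, -2))*f)/(-84725) = ((18*(20 + 4*(-4) + 5*(-2) - 2*(-4)))*31)/(-84725) = ((18*(20 - 16 - 10 + 8))*31)*(-1/84725) = ((18*2)*31)*(-1/84725) = (36*31)*(-1/84725) = 1116*(-1/84725) = -1116/84725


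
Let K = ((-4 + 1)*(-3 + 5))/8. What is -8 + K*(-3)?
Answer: -23/4 ≈ -5.7500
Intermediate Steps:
K = -¾ (K = -3*2*(⅛) = -6*⅛ = -¾ ≈ -0.75000)
-8 + K*(-3) = -8 - ¾*(-3) = -8 + 9/4 = -23/4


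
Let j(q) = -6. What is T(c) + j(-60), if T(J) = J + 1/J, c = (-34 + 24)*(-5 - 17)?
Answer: 47081/220 ≈ 214.00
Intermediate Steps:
c = 220 (c = -10*(-22) = 220)
T(c) + j(-60) = (220 + 1/220) - 6 = 48401/220 - 6 = 47081/220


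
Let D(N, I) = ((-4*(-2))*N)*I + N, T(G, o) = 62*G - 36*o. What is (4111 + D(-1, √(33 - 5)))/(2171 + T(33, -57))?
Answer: 4110/6269 - 16*√7/6269 ≈ 0.64885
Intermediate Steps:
T(G, o) = -36*o + 62*G
D(N, I) = N + 8*I*N (D(N, I) = (8*N)*I + N = 8*I*N + N = N + 8*I*N)
(4111 + D(-1, √(33 - 5)))/(2171 + T(33, -57)) = (4111 - (1 + 8*√(33 - 5)))/(2171 + (-36*(-57) + 62*33)) = (4111 - (1 + 8*√28))/(2171 + (2052 + 2046)) = (4111 - (1 + 8*(2*√7)))/(2171 + 4098) = (4111 - (1 + 16*√7))/6269 = (4111 + (-1 - 16*√7))*(1/6269) = (4110 - 16*√7)*(1/6269) = 4110/6269 - 16*√7/6269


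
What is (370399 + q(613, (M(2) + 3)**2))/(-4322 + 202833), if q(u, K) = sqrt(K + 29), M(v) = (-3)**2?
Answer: 370399/198511 + sqrt(173)/198511 ≈ 1.8660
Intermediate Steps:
M(v) = 9
q(u, K) = sqrt(29 + K)
(370399 + q(613, (M(2) + 3)**2))/(-4322 + 202833) = (370399 + sqrt(29 + (9 + 3)**2))/(-4322 + 202833) = (370399 + sqrt(29 + 12**2))/198511 = (370399 + sqrt(29 + 144))*(1/198511) = (370399 + sqrt(173))*(1/198511) = 370399/198511 + sqrt(173)/198511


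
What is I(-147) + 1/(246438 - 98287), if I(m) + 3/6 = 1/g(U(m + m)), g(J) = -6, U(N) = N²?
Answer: -296299/444453 ≈ -0.66666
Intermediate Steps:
I(m) = -⅔ (I(m) = -½ + 1/(-6) = -½ - ⅙ = -⅔)
I(-147) + 1/(246438 - 98287) = -⅔ + 1/(246438 - 98287) = -⅔ + 1/148151 = -296299/444453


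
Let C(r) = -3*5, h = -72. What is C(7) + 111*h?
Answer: -8007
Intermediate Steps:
C(r) = -15
C(7) + 111*h = -15 + 111*(-72) = -15 - 7992 = -8007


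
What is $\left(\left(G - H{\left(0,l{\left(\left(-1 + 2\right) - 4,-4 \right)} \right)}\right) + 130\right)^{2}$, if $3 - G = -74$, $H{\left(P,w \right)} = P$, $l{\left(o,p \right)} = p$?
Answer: $42849$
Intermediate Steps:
$G = 77$ ($G = 3 - -74 = 3 + 74 = 77$)
$\left(\left(G - H{\left(0,l{\left(\left(-1 + 2\right) - 4,-4 \right)} \right)}\right) + 130\right)^{2} = \left(\left(77 - 0\right) + 130\right)^{2} = \left(\left(77 + 0\right) + 130\right)^{2} = \left(77 + 130\right)^{2} = 207^{2} = 42849$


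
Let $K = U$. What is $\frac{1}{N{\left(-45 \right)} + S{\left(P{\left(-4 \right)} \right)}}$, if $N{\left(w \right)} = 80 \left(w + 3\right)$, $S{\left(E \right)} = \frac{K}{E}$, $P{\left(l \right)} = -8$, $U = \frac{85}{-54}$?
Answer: $- \frac{432}{1451435} \approx -0.00029764$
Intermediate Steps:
$U = - \frac{85}{54}$ ($U = 85 \left(- \frac{1}{54}\right) = - \frac{85}{54} \approx -1.5741$)
$K = - \frac{85}{54} \approx -1.5741$
$S{\left(E \right)} = - \frac{85}{54 E}$
$N{\left(w \right)} = 240 + 80 w$ ($N{\left(w \right)} = 80 \left(3 + w\right) = 240 + 80 w$)
$\frac{1}{N{\left(-45 \right)} + S{\left(P{\left(-4 \right)} \right)}} = \frac{1}{\left(240 + 80 \left(-45\right)\right) - \frac{85}{54 \left(-8\right)}} = \frac{1}{\left(240 - 3600\right) - - \frac{85}{432}} = \frac{1}{-3360 + \frac{85}{432}} = \frac{1}{- \frac{1451435}{432}} = - \frac{432}{1451435}$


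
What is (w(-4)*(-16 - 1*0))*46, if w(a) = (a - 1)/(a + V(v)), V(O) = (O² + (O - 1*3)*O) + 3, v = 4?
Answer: 3680/19 ≈ 193.68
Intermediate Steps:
V(O) = 3 + O² + O*(-3 + O) (V(O) = (O² + (O - 3)*O) + 3 = (O² + (-3 + O)*O) + 3 = (O² + O*(-3 + O)) + 3 = 3 + O² + O*(-3 + O))
w(a) = (-1 + a)/(23 + a) (w(a) = (a - 1)/(a + (3 - 3*4 + 2*4²)) = (-1 + a)/(a + (3 - 12 + 2*16)) = (-1 + a)/(a + (3 - 12 + 32)) = (-1 + a)/(a + 23) = (-1 + a)/(23 + a))
(w(-4)*(-16 - 1*0))*46 = (((-1 - 4)/(23 - 4))*(-16 - 1*0))*46 = ((-5/19)*(-16 + 0))*46 = (((1/19)*(-5))*(-16))*46 = -5/19*(-16)*46 = (80/19)*46 = 3680/19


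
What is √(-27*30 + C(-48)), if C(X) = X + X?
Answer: I*√906 ≈ 30.1*I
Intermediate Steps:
C(X) = 2*X
√(-27*30 + C(-48)) = √(-27*30 + 2*(-48)) = √(-810 - 96) = √(-906) = I*√906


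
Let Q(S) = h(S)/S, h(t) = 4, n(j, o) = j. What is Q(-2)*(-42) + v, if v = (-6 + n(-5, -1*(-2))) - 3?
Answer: 70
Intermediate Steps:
Q(S) = 4/S
v = -14 (v = (-6 - 5) - 3 = -11 - 3 = -14)
Q(-2)*(-42) + v = (4/(-2))*(-42) - 14 = (4*(-1/2))*(-42) - 14 = -2*(-42) - 14 = 84 - 14 = 70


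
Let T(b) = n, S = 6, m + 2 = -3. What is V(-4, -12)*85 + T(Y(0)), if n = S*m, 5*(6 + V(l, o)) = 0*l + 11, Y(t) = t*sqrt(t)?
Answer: -353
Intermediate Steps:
m = -5 (m = -2 - 3 = -5)
Y(t) = t**(3/2)
V(l, o) = -19/5 (V(l, o) = -6 + (0*l + 11)/5 = -6 + (0 + 11)/5 = -6 + (1/5)*11 = -6 + 11/5 = -19/5)
n = -30 (n = 6*(-5) = -30)
T(b) = -30
V(-4, -12)*85 + T(Y(0)) = -19/5*85 - 30 = -323 - 30 = -353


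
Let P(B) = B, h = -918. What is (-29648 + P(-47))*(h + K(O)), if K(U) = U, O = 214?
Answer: 20905280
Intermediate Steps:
(-29648 + P(-47))*(h + K(O)) = (-29648 - 47)*(-918 + 214) = -29695*(-704) = 20905280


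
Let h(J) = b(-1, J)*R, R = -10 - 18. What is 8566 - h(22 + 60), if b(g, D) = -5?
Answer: 8426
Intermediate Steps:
R = -28
h(J) = 140 (h(J) = -5*(-28) = 140)
8566 - h(22 + 60) = 8566 - 1*140 = 8566 - 140 = 8426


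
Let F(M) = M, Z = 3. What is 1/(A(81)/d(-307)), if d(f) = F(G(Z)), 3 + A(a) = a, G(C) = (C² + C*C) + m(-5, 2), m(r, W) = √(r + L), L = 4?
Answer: 3/13 + I/78 ≈ 0.23077 + 0.012821*I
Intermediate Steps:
m(r, W) = √(4 + r) (m(r, W) = √(r + 4) = √(4 + r))
G(C) = I + 2*C² (G(C) = (C² + C*C) + √(4 - 5) = (C² + C²) + √(-1) = 2*C² + I = I + 2*C²)
A(a) = -3 + a
d(f) = 18 + I (d(f) = I + 2*3² = I + 2*9 = I + 18 = 18 + I)
1/(A(81)/d(-307)) = 1/((-3 + 81)/(18 + I)) = 1/(78*((18 - I)/325)) = 1/(6*(18 - I)/25) = 3/13 + I/78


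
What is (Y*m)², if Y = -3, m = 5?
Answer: 225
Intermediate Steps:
(Y*m)² = (-3*5)² = (-15)² = 225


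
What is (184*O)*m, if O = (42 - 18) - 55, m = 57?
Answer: -325128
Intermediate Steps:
O = -31 (O = 24 - 55 = -31)
(184*O)*m = (184*(-31))*57 = -5704*57 = -325128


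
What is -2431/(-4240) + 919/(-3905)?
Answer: 1119299/3311440 ≈ 0.33801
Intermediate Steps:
-2431/(-4240) + 919/(-3905) = -2431*(-1/4240) + 919*(-1/3905) = 2431/4240 - 919/3905 = 1119299/3311440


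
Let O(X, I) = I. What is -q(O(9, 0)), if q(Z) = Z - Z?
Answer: 0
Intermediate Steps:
q(Z) = 0
-q(O(9, 0)) = -1*0 = 0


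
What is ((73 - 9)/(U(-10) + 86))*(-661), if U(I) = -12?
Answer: -21152/37 ≈ -571.68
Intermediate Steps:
((73 - 9)/(U(-10) + 86))*(-661) = ((73 - 9)/(-12 + 86))*(-661) = (64/74)*(-661) = (64*(1/74))*(-661) = (32/37)*(-661) = -21152/37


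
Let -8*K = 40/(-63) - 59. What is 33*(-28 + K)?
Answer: -113905/168 ≈ -678.01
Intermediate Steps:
K = 3757/504 (K = -(40/(-63) - 59)/8 = -(40*(-1/63) - 59)/8 = -(-40/63 - 59)/8 = -⅛*(-3757/63) = 3757/504 ≈ 7.4544)
33*(-28 + K) = 33*(-28 + 3757/504) = 33*(-10355/504) = -113905/168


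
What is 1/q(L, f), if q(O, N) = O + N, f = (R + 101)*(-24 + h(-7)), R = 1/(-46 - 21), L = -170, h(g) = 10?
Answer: -67/106114 ≈ -0.00063140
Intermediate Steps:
R = -1/67 (R = 1/(-67) = -1/67 ≈ -0.014925)
f = -94724/67 (f = (-1/67 + 101)*(-24 + 10) = (6766/67)*(-14) = -94724/67 ≈ -1413.8)
q(O, N) = N + O
1/q(L, f) = 1/(-94724/67 - 170) = 1/(-106114/67) = -67/106114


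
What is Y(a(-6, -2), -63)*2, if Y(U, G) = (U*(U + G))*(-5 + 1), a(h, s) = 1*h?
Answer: -3312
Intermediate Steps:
a(h, s) = h
Y(U, G) = -4*U*(G + U) (Y(U, G) = (U*(G + U))*(-4) = -4*U*(G + U))
Y(a(-6, -2), -63)*2 = -4*(-6)*(-63 - 6)*2 = -4*(-6)*(-69)*2 = -1656*2 = -3312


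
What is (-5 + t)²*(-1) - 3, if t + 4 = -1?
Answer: -103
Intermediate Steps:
t = -5 (t = -4 - 1 = -5)
(-5 + t)²*(-1) - 3 = (-5 - 5)²*(-1) - 3 = (-10)²*(-1) - 3 = 100*(-1) - 3 = -100 - 3 = -103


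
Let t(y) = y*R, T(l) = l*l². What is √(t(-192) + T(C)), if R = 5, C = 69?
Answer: √327549 ≈ 572.32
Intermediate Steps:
T(l) = l³
t(y) = 5*y (t(y) = y*5 = 5*y)
√(t(-192) + T(C)) = √(5*(-192) + 69³) = √(-960 + 328509) = √327549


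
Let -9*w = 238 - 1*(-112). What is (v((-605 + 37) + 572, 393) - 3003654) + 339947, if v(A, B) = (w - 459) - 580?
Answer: -23983064/9 ≈ -2.6648e+6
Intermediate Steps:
w = -350/9 (w = -(238 - 1*(-112))/9 = -(238 + 112)/9 = -⅑*350 = -350/9 ≈ -38.889)
v(A, B) = -9701/9 (v(A, B) = (-350/9 - 459) - 580 = -4481/9 - 580 = -9701/9)
(v((-605 + 37) + 572, 393) - 3003654) + 339947 = (-9701/9 - 3003654) + 339947 = -27042587/9 + 339947 = -23983064/9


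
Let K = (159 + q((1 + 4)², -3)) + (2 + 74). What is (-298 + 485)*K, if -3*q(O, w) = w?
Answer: 44132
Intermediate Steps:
q(O, w) = -w/3
K = 236 (K = (159 - ⅓*(-3)) + (2 + 74) = (159 + 1) + 76 = 160 + 76 = 236)
(-298 + 485)*K = (-298 + 485)*236 = 187*236 = 44132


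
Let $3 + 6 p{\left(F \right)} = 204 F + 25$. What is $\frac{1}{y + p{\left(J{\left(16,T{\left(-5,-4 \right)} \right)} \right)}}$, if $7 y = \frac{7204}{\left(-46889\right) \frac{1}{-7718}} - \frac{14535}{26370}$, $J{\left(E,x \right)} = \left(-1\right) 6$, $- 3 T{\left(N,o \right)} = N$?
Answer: $- \frac{577016034}{17895351143} \approx -0.032244$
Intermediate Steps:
$T{\left(N,o \right)} = - \frac{N}{3}$
$J{\left(E,x \right)} = -6$
$p{\left(F \right)} = \frac{11}{3} + 34 F$ ($p{\left(F \right)} = - \frac{1}{2} + \frac{204 F + 25}{6} = - \frac{1}{2} + \frac{25 + 204 F}{6} = - \frac{1}{2} + \left(\frac{25}{6} + 34 F\right) = \frac{11}{3} + 34 F$)
$y = \frac{32566731445}{192338678}$ ($y = \frac{\frac{7204}{\left(-46889\right) \frac{1}{-7718}} - \frac{14535}{26370}}{7} = \frac{\frac{7204}{\left(-46889\right) \left(- \frac{1}{7718}\right)} - \frac{323}{586}}{7} = \frac{\frac{7204}{\frac{46889}{7718}} - \frac{323}{586}}{7} = \frac{7204 \cdot \frac{7718}{46889} - \frac{323}{586}}{7} = \frac{\frac{55600472}{46889} - \frac{323}{586}}{7} = \frac{1}{7} \cdot \frac{32566731445}{27476954} = \frac{32566731445}{192338678} \approx 169.32$)
$\frac{1}{y + p{\left(J{\left(16,T{\left(-5,-4 \right)} \right)} \right)}} = \frac{1}{\frac{32566731445}{192338678} + \left(\frac{11}{3} + 34 \left(-6\right)\right)} = \frac{1}{\frac{32566731445}{192338678} + \left(\frac{11}{3} - 204\right)} = \frac{1}{\frac{32566731445}{192338678} - \frac{601}{3}} = \frac{1}{- \frac{17895351143}{577016034}} = - \frac{577016034}{17895351143}$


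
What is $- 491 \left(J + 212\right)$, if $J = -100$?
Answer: $-54992$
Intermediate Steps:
$- 491 \left(J + 212\right) = - 491 \left(-100 + 212\right) = \left(-491\right) 112 = -54992$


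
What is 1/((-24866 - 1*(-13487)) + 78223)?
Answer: 1/66844 ≈ 1.4960e-5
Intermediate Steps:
1/((-24866 - 1*(-13487)) + 78223) = 1/((-24866 + 13487) + 78223) = 1/(-11379 + 78223) = 1/66844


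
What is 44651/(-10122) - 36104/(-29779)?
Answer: -964217441/301423038 ≈ -3.1989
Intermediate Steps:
44651/(-10122) - 36104/(-29779) = 44651*(-1/10122) - 36104*(-1/29779) = -44651/10122 + 36104/29779 = -964217441/301423038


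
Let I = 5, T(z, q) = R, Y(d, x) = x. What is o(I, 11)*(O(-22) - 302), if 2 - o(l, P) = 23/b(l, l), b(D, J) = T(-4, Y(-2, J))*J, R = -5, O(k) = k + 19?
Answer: -4453/5 ≈ -890.60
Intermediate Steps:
O(k) = 19 + k
T(z, q) = -5
b(D, J) = -5*J
o(l, P) = 2 + 23/(5*l) (o(l, P) = 2 - 23/((-5*l)) = 2 - 23*(-1/(5*l)) = 2 - (-23)/(5*l) = 2 + 23/(5*l))
o(I, 11)*(O(-22) - 302) = (2 + (23/5)/5)*((19 - 22) - 302) = (2 + (23/5)*(1/5))*(-3 - 302) = (2 + 23/25)*(-305) = (73/25)*(-305) = -4453/5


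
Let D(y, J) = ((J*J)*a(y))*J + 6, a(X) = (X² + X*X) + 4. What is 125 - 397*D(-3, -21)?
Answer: 80883317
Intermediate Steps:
a(X) = 4 + 2*X² (a(X) = (X² + X²) + 4 = 2*X² + 4 = 4 + 2*X²)
D(y, J) = 6 + J³*(4 + 2*y²) (D(y, J) = ((J*J)*(4 + 2*y²))*J + 6 = (J²*(4 + 2*y²))*J + 6 = J³*(4 + 2*y²) + 6 = 6 + J³*(4 + 2*y²))
125 - 397*D(-3, -21) = 125 - 397*(6 + 2*(-21)³*(2 + (-3)²)) = 125 - 397*(6 + 2*(-9261)*(2 + 9)) = 125 - 397*(6 + 2*(-9261)*11) = 125 - 397*(6 - 203742) = 125 - 397*(-203736) = 125 + 80883192 = 80883317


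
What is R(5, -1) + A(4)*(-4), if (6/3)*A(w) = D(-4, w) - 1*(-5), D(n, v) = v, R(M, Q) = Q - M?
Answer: -24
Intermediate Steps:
A(w) = 5/2 + w/2 (A(w) = (w - 1*(-5))/2 = (w + 5)/2 = (5 + w)/2 = 5/2 + w/2)
R(5, -1) + A(4)*(-4) = (-1 - 1*5) + (5/2 + (½)*4)*(-4) = (-1 - 5) + (5/2 + 2)*(-4) = -6 + (9/2)*(-4) = -6 - 18 = -24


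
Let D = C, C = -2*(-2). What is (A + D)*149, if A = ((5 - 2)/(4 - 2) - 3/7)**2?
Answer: 150341/196 ≈ 767.05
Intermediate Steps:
C = 4
D = 4
A = 225/196 (A = (3/2 - 3*1/7)**2 = (3*(1/2) - 3/7)**2 = (3/2 - 3/7)**2 = (15/14)**2 = 225/196 ≈ 1.1480)
(A + D)*149 = (225/196 + 4)*149 = (1009/196)*149 = 150341/196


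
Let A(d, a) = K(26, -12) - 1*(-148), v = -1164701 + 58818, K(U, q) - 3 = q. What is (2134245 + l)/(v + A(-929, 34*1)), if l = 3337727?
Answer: -1367993/276436 ≈ -4.9487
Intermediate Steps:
K(U, q) = 3 + q
v = -1105883
A(d, a) = 139 (A(d, a) = (3 - 12) - 1*(-148) = -9 + 148 = 139)
(2134245 + l)/(v + A(-929, 34*1)) = (2134245 + 3337727)/(-1105883 + 139) = 5471972/(-1105744) = 5471972*(-1/1105744) = -1367993/276436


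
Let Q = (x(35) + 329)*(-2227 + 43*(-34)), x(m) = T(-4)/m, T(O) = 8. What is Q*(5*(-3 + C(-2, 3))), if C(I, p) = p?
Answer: 0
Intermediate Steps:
x(m) = 8/m
Q = -6072621/5 (Q = (8/35 + 329)*(-2227 + 43*(-34)) = (8*(1/35) + 329)*(-2227 - 1462) = (8/35 + 329)*(-3689) = (11523/35)*(-3689) = -6072621/5 ≈ -1.2145e+6)
Q*(5*(-3 + C(-2, 3))) = -6072621*(-3 + 3) = -6072621*0 = -6072621/5*0 = 0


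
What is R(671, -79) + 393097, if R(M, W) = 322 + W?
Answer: 393340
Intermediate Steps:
R(671, -79) + 393097 = (322 - 79) + 393097 = 243 + 393097 = 393340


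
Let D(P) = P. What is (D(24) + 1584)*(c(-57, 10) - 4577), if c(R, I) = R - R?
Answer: -7359816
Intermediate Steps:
c(R, I) = 0
(D(24) + 1584)*(c(-57, 10) - 4577) = (24 + 1584)*(0 - 4577) = 1608*(-4577) = -7359816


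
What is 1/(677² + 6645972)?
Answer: 1/7104301 ≈ 1.4076e-7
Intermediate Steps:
1/(677² + 6645972) = 1/(458329 + 6645972) = 1/7104301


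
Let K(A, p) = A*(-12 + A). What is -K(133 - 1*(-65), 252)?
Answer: -36828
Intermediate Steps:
-K(133 - 1*(-65), 252) = -(133 - 1*(-65))*(-12 + (133 - 1*(-65))) = -(133 + 65)*(-12 + (133 + 65)) = -198*(-12 + 198) = -198*186 = -1*36828 = -36828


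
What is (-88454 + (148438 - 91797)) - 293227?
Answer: -325040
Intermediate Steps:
(-88454 + (148438 - 91797)) - 293227 = (-88454 + 56641) - 293227 = -31813 - 293227 = -325040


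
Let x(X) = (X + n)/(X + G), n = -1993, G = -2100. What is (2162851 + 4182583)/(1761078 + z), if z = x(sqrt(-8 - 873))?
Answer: 24645379083189247583/6839951104204047585 + 339480719*I*sqrt(881)/6839951104204047585 ≈ 3.6032 + 1.4732e-9*I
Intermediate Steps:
x(X) = (-1993 + X)/(-2100 + X) (x(X) = (X - 1993)/(X - 2100) = (-1993 + X)/(-2100 + X))
z = (-1993 + I*sqrt(881))/(-2100 + I*sqrt(881)) (z = (-1993 + sqrt(-8 - 873))/(-2100 + sqrt(-8 - 873)) = (-1993 + sqrt(-881))/(-2100 + sqrt(-881)) = (-1993 + I*sqrt(881))/(-2100 + I*sqrt(881)) ≈ 0.94906 - 0.00072002*I)
(2162851 + 4182583)/(1761078 + z) = (2162851 + 4182583)/(1761078 + (4186181/4410881 - 107*I*sqrt(881)/4410881)) = 6345434/(7767909675899/4410881 - 107*I*sqrt(881)/4410881)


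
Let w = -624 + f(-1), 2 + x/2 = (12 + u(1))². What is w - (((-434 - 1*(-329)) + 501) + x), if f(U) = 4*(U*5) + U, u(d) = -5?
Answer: -1135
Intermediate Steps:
x = 94 (x = -4 + 2*(12 - 5)² = -4 + 2*7² = -4 + 2*49 = -4 + 98 = 94)
f(U) = 21*U (f(U) = 4*(5*U) + U = 20*U + U = 21*U)
w = -645 (w = -624 + 21*(-1) = -624 - 21 = -645)
w - (((-434 - 1*(-329)) + 501) + x) = -645 - (((-434 - 1*(-329)) + 501) + 94) = -645 - (((-434 + 329) + 501) + 94) = -645 - ((-105 + 501) + 94) = -645 - (396 + 94) = -645 - 1*490 = -645 - 490 = -1135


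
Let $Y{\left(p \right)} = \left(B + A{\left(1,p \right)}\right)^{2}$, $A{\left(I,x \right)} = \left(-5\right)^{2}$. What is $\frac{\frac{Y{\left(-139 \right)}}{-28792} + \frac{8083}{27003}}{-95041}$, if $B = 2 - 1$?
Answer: $- \frac{53617927}{18472890501354} \approx -2.9025 \cdot 10^{-6}$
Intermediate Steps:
$B = 1$
$A{\left(I,x \right)} = 25$
$Y{\left(p \right)} = 676$ ($Y{\left(p \right)} = \left(1 + 25\right)^{2} = 26^{2} = 676$)
$\frac{\frac{Y{\left(-139 \right)}}{-28792} + \frac{8083}{27003}}{-95041} = \frac{\frac{676}{-28792} + \frac{8083}{27003}}{-95041} = \left(676 \left(- \frac{1}{28792}\right) + 8083 \cdot \frac{1}{27003}\right) \left(- \frac{1}{95041}\right) = \left(- \frac{169}{7198} + \frac{8083}{27003}\right) \left(- \frac{1}{95041}\right) = \frac{53617927}{194367594} \left(- \frac{1}{95041}\right) = - \frac{53617927}{18472890501354}$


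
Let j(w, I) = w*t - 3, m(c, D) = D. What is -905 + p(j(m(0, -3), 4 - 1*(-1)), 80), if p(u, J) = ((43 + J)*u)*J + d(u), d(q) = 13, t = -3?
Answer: 58148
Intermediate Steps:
j(w, I) = -3 - 3*w (j(w, I) = w*(-3) - 3 = -3*w - 3 = -3 - 3*w)
p(u, J) = 13 + J*u*(43 + J) (p(u, J) = ((43 + J)*u)*J + 13 = (u*(43 + J))*J + 13 = J*u*(43 + J) + 13 = 13 + J*u*(43 + J))
-905 + p(j(m(0, -3), 4 - 1*(-1)), 80) = -905 + (13 + (-3 - 3*(-3))*80² + 43*80*(-3 - 3*(-3))) = -905 + (13 + (-3 + 9)*6400 + 43*80*(-3 + 9)) = -905 + (13 + 6*6400 + 43*80*6) = -905 + (13 + 38400 + 20640) = -905 + 59053 = 58148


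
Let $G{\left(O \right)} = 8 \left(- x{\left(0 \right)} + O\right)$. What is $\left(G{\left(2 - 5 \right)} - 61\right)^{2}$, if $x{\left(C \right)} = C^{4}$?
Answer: $7225$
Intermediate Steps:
$G{\left(O \right)} = 8 O$ ($G{\left(O \right)} = 8 \left(- 0^{4} + O\right) = 8 \left(\left(-1\right) 0 + O\right) = 8 \left(0 + O\right) = 8 O$)
$\left(G{\left(2 - 5 \right)} - 61\right)^{2} = \left(8 \left(2 - 5\right) - 61\right)^{2} = \left(8 \left(-3\right) - 61\right)^{2} = \left(-24 - 61\right)^{2} = \left(-85\right)^{2} = 7225$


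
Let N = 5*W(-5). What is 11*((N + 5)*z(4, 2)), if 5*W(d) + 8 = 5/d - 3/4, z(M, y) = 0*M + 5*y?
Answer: -1045/2 ≈ -522.50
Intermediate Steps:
z(M, y) = 5*y (z(M, y) = 0 + 5*y = 5*y)
W(d) = -7/4 + 1/d (W(d) = -8/5 + (5/d - 3/4)/5 = -8/5 + (-3/4 + 5/d)/5 = -8/5 + (-3/20 + 1/d) = -7/4 + 1/d)
N = -39/4 (N = 5*(-7/4 + 1/(-5)) = 5*(-7/4 - 1/5) = 5*(-39/20) = -39/4 ≈ -9.7500)
11*((N + 5)*z(4, 2)) = 11*((-39/4 + 5)*(5*2)) = 11*(-19/4*10) = 11*(-95/2) = -1045/2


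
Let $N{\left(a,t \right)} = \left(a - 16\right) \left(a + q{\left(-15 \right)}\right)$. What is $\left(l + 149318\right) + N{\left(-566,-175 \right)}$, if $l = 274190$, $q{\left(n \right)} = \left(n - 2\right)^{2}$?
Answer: $584722$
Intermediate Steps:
$q{\left(n \right)} = \left(-2 + n\right)^{2}$
$N{\left(a,t \right)} = \left(-16 + a\right) \left(289 + a\right)$ ($N{\left(a,t \right)} = \left(a - 16\right) \left(a + \left(-2 - 15\right)^{2}\right) = \left(-16 + a\right) \left(a + \left(-17\right)^{2}\right) = \left(-16 + a\right) \left(a + 289\right) = \left(-16 + a\right) \left(289 + a\right)$)
$\left(l + 149318\right) + N{\left(-566,-175 \right)} = \left(274190 + 149318\right) + \left(-4624 + \left(-566\right)^{2} + 273 \left(-566\right)\right) = 423508 - -161214 = 423508 + 161214 = 584722$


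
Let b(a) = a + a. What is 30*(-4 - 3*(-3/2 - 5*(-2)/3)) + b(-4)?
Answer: -293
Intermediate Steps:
b(a) = 2*a
30*(-4 - 3*(-3/2 - 5*(-2)/3)) + b(-4) = 30*(-4 - 3*(-3/2 - 5*(-2)/3)) + 2*(-4) = 30*(-4 - 3*(-3*1/2 + 10*(1/3))) - 8 = 30*(-4 - 3*(-3/2 + 10/3)) - 8 = 30*(-4 - 3*11/6) - 8 = 30*(-4 - 11/2) - 8 = 30*(-19/2) - 8 = -285 - 8 = -293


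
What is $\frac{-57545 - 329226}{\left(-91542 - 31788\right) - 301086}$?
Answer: $\frac{386771}{424416} \approx 0.9113$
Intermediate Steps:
$\frac{-57545 - 329226}{\left(-91542 - 31788\right) - 301086} = - \frac{386771}{-123330 - 301086} = - \frac{386771}{-424416} = \left(-386771\right) \left(- \frac{1}{424416}\right) = \frac{386771}{424416}$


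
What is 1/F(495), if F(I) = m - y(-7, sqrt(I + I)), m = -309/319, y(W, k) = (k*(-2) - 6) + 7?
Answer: 50083/100644794 + 305283*sqrt(110)/201289588 ≈ 0.016404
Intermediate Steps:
y(W, k) = 1 - 2*k (y(W, k) = (-2*k - 6) + 7 = (-6 - 2*k) + 7 = 1 - 2*k)
m = -309/319 (m = -309*1/319 = -309/319 ≈ -0.96865)
F(I) = -628/319 + 2*sqrt(2)*sqrt(I) (F(I) = -309/319 - (1 - 2*sqrt(I + I)) = -309/319 - (1 - 2*sqrt(2)*sqrt(I)) = -309/319 + (-1 + 2*sqrt(2)*sqrt(I)) = -628/319 + 2*sqrt(2)*sqrt(I))
1/F(495) = 1/(-628/319 + 2*sqrt(2)*sqrt(495)) = 1/(-628/319 + 2*sqrt(2)*(3*sqrt(55))) = 1/(-628/319 + 6*sqrt(110))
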